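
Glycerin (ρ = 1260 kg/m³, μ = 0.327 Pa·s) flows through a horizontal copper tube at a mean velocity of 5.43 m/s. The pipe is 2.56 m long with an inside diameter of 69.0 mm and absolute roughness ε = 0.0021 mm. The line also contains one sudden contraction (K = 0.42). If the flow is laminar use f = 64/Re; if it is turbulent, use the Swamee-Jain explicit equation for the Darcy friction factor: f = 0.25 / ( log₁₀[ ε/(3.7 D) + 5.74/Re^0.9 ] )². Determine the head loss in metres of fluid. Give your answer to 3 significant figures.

Reynolds number Re = ρVD/μ = 1260 · 5.43 · 0.069 / 0.327 = 1444.
Re < 2300 → laminar flow, so f = 64/Re = 64/1444 = 0.04433 (the turbulent correlation is not needed).
Total minor-loss coefficient ΣK = 1·0.42 = 0.42.
ΔP = [f·L/D + ΣK]·(ρV²/2) = [0.04433·2.56/0.069 + 0.42]·(1260·5.43²/2) = [1.645 + 0.42]·1.858e+04 = 3.835e+04 Pa.
Head loss h_f = ΔP/(ρg) = 3.835e+04/(1260·9.81) = 3.10 m.

h_f ≈ 3.10 m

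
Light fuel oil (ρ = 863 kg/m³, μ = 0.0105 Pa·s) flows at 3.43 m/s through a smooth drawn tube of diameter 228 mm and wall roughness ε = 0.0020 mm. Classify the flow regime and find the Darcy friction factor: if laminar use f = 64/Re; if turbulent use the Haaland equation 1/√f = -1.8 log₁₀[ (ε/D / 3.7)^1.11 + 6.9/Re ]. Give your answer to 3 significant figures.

f ≈ 0.0196

Re = ρVD/μ = 863·3.43·0.228/0.0105 = 6.428e+04.
Re > 4000 → turbulent. ε/D = 2e-06/0.228 = 8.77e-06; Haaland: 1/√f = -1.8 log₁₀[5.7e-07 + 0.000107] = 7.14, so f = 0.01961.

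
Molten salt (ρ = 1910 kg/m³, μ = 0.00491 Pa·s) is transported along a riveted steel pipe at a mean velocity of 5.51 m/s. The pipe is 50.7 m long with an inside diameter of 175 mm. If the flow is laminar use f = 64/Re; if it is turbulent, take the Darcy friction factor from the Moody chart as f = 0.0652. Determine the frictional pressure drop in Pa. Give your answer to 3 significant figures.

ΔP ≈ 548000 Pa

Reynolds number Re = ρVD/μ = 1910 · 5.51 · 0.175 / 0.00491 = 3.751e+05.
Re > 4000 → turbulent; use the Moody-chart value f = 0.0652.
Darcy-Weisbach: ΔP = f(L/D)(ρV²/2) = 0.0652·(50.7/0.175)·(1910·5.51²/2) = 0.0652·289.7·2.899e+04 = 5.477e+05 Pa.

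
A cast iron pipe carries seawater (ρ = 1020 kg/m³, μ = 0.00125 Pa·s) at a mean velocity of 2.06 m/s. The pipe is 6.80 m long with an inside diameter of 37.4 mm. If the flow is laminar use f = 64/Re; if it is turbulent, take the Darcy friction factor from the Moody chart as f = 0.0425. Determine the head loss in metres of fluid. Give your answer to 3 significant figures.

h_f ≈ 1.67 m

Reynolds number Re = ρVD/μ = 1020 · 2.06 · 0.0374 / 0.00125 = 6.287e+04.
Re > 4000 → turbulent; use the Moody-chart value f = 0.0425.
Darcy-Weisbach: ΔP = f(L/D)(ρV²/2) = 0.0425·(6.8/0.0374)·(1020·2.06²/2) = 0.0425·181.8·2164 = 1.672e+04 Pa.
Head loss h_f = ΔP/(ρg) = 1.672e+04/(1020·9.81) = 1.67 m.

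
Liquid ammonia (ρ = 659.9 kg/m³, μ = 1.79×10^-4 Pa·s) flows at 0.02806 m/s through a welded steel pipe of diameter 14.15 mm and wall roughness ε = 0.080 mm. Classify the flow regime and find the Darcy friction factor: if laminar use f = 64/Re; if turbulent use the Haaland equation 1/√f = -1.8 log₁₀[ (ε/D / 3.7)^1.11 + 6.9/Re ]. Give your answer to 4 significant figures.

Re = ρVD/μ = 659.9·0.02806·0.01415/0.000179 = 1464.
Re < 2300 → laminar, so f = 64/Re = 0.04372 (roughness is irrelevant in laminar flow).

f ≈ 0.04372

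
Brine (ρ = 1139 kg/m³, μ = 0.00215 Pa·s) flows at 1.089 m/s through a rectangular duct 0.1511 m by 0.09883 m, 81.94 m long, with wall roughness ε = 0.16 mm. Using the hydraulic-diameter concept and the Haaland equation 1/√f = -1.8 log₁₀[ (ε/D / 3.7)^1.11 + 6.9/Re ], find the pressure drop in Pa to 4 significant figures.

Hydraulic diameter D_h = 4A/P = 4·(0.1511·0.09883)/(2·(0.1511+0.09883)) = 0.05973/0.4999 = 0.1195 m.
Re = ρVD_h/μ = 1139·1.089·0.1195/0.00215 = 6.894e+04.
ε/D_h = 0.00016/0.1195 = 0.00134; Haaland gives 1/√f = -1.8 log₁₀[0.000151+0.0001] = 6.479, so f = 0.02382.
ΔP = f(L/D_h)(ρV²/2) = 0.02382·81.94/0.1195·675.4 = 1.103e+04 Pa.

ΔP ≈ 11030 Pa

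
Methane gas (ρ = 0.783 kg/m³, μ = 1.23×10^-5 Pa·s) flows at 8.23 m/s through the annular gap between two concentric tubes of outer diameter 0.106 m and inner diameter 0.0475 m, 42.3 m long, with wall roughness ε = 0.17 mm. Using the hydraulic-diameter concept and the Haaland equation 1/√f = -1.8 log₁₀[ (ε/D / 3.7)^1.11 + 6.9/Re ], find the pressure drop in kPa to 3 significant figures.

Hydraulic diameter D_h = 4A/P = D_o - D_i = 0.106 - 0.0475 = 0.0585 m.
Re = ρVD_h/μ = 0.783·8.23·0.0585/1.23e-05 = 3.065e+04.
ε/D_h = 0.00017/0.0585 = 0.00291; Haaland gives 1/√f = -1.8 log₁₀[0.000358+0.000225] = 5.822, so f = 0.0295.
ΔP = f(L/D_h)(ρV²/2) = 0.0295·42.3/0.0585·26.52 = 565.7 Pa.
ΔP = 0.566 kPa.

ΔP ≈ 0.566 kPa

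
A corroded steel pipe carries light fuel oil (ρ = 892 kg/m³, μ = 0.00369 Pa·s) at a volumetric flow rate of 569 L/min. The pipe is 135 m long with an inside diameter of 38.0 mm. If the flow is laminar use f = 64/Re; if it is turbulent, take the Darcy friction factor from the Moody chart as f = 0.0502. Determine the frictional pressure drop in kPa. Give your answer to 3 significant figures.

Q = 569 L/min = 569/60000 = 0.009483 m³/s.
Cross-sectional area A = πD²/4 = π(0.038)²/4 = 0.001134 m²; mean velocity V = Q/A = 0.009483/0.001134 = 8.362 m/s.
Reynolds number Re = ρVD/μ = 892 · 8.362 · 0.038 / 0.00369 = 7.681e+04.
Re > 4000 → turbulent; use the Moody-chart value f = 0.0502.
Darcy-Weisbach: ΔP = f(L/D)(ρV²/2) = 0.0502·(135/0.038)·(892·8.362²/2) = 0.0502·3553·3.118e+04 = 5.562e+06 Pa.
ΔP = 5.562e+06 Pa = 5560 kPa.

ΔP ≈ 5560 kPa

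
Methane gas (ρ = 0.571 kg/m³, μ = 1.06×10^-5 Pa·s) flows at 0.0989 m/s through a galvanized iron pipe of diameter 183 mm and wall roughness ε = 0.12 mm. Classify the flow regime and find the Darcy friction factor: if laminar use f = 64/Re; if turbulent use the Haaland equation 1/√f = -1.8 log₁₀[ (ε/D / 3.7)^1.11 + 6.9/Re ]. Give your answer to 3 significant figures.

f ≈ 0.0656

Re = ρVD/μ = 0.571·0.0989·0.183/1.06e-05 = 974.9.
Re < 2300 → laminar, so f = 64/Re = 0.06565 (roughness is irrelevant in laminar flow).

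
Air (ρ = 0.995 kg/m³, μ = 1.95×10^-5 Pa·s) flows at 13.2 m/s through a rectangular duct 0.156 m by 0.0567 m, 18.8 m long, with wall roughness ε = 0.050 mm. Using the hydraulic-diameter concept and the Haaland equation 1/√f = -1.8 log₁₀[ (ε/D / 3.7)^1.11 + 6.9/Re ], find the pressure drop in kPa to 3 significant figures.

Hydraulic diameter D_h = 4A/P = 4·(0.156·0.0567)/(2·(0.156+0.0567)) = 0.03538/0.4254 = 0.08317 m.
Re = ρVD_h/μ = 0.995·13.2·0.08317/1.95e-05 = 5.602e+04.
ε/D_h = 5e-05/0.08317 = 0.000601; Haaland gives 1/√f = -1.8 log₁₀[6.22e-05+0.000123] = 6.717, so f = 0.02216.
ΔP = f(L/D_h)(ρV²/2) = 0.02216·18.8/0.08317·86.68 = 434.2 Pa.
ΔP = 0.434 kPa.

ΔP ≈ 0.434 kPa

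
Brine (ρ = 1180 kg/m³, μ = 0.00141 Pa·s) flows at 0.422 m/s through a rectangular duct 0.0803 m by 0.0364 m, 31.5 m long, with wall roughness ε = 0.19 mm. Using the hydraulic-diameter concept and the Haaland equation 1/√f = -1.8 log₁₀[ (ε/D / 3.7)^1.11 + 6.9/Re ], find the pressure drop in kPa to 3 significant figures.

Hydraulic diameter D_h = 4A/P = 4·(0.0803·0.0364)/(2·(0.0803+0.0364)) = 0.01169/0.2334 = 0.05009 m.
Re = ρVD_h/μ = 1180·0.422·0.05009/0.00141 = 1.769e+04.
ε/D_h = 0.00019/0.05009 = 0.00379; Haaland gives 1/√f = -1.8 log₁₀[0.000481+0.00039] = 5.508, so f = 0.03296.
ΔP = f(L/D_h)(ρV²/2) = 0.03296·31.5/0.05009·105.1 = 2178 Pa.
ΔP = 2.18 kPa.

ΔP ≈ 2.18 kPa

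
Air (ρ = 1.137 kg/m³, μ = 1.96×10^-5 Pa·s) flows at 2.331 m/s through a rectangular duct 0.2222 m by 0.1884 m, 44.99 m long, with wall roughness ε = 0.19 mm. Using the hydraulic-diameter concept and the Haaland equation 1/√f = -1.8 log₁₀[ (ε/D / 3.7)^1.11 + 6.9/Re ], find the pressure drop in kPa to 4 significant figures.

ΔP ≈ 0.01763 kPa

Hydraulic diameter D_h = 4A/P = 4·(0.2222·0.1884)/(2·(0.2222+0.1884)) = 0.1674/0.8212 = 0.2039 m.
Re = ρVD_h/μ = 1.137·2.331·0.2039/1.96e-05 = 2.757e+04.
ε/D_h = 0.00019/0.2039 = 0.000932; Haaland gives 1/√f = -1.8 log₁₀[0.000101+0.00025] = 6.217, so f = 0.02587.
ΔP = f(L/D_h)(ρV²/2) = 0.02587·44.99/0.2039·3.089 = 17.63 Pa.
ΔP = 0.01763 kPa.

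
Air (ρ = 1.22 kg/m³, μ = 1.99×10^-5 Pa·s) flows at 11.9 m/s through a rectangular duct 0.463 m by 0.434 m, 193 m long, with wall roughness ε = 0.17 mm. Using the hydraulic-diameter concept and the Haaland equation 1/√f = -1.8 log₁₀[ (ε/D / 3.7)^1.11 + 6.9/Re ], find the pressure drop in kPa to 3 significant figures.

ΔP ≈ 0.641 kPa

Hydraulic diameter D_h = 4A/P = 4·(0.463·0.434)/(2·(0.463+0.434)) = 0.8038/1.794 = 0.448 m.
Re = ρVD_h/μ = 1.22·11.9·0.448/1.99e-05 = 3.269e+05.
ε/D_h = 0.00017/0.448 = 0.000379; Haaland gives 1/√f = -1.8 log₁₀[3.73e-05+2.11e-05] = 7.62, so f = 0.01722.
ΔP = f(L/D_h)(ρV²/2) = 0.01722·193/0.448·86.38 = 640.9 Pa.
ΔP = 0.641 kPa.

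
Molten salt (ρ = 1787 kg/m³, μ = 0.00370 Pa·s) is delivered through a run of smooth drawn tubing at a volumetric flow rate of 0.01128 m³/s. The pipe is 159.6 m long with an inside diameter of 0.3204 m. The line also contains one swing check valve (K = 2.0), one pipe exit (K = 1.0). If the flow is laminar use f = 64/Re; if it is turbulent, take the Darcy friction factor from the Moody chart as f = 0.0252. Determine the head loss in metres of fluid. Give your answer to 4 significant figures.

h_f ≈ 0.01552 m

Cross-sectional area A = πD²/4 = π(0.3204)²/4 = 0.08063 m²; mean velocity V = Q/A = 0.01128/0.08063 = 0.1399 m/s.
Reynolds number Re = ρVD/μ = 1787 · 0.1399 · 0.3204 / 0.0037 = 2.165e+04.
Re > 4000 → turbulent; use the Moody-chart value f = 0.0252.
Total minor-loss coefficient ΣK = 1·2 + 1·1 = 3.
ΔP = [f·L/D + ΣK]·(ρV²/2) = [0.0252·159.6/0.3204 + 3]·(1787·0.1399²/2) = [12.55 + 3]·17.49 = 272 Pa.
Head loss h_f = ΔP/(ρg) = 272/(1787·9.81) = 0.01552 m.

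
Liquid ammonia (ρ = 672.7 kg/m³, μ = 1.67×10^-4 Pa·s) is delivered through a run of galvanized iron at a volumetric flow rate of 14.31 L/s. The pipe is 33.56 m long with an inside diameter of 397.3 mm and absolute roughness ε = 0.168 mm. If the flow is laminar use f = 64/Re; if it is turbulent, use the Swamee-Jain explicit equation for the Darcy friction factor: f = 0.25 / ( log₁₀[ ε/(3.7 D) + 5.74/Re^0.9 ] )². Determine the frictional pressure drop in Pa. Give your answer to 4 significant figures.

Q = 14.31 L/s = 14.31/1000 = 0.01431 m³/s.
Cross-sectional area A = πD²/4 = π(0.3973)²/4 = 0.124 m²; mean velocity V = Q/A = 0.01431/0.124 = 0.1154 m/s.
Reynolds number Re = ρVD/μ = 672.7 · 0.1154 · 0.3973 / 0.000167 = 1.847e+05.
Re > 4000 → turbulent. Relative roughness ε/D = 0.000168/0.3973 = 0.000423. Swamee-Jain: f = 0.25/(log₁₀[0.000423/3.7 + 5.74/1.847e+05^0.9])² = 0.25/(log₁₀[0.000114 + 0.000104])² = 0.25/(-3.66)² = 0.01866.
Darcy-Weisbach: ΔP = f(L/D)(ρV²/2) = 0.01866·(33.56/0.3973)·(672.7·0.1154²/2) = 0.01866·84.47·4.481 = 7.065 Pa.

ΔP ≈ 7.065 Pa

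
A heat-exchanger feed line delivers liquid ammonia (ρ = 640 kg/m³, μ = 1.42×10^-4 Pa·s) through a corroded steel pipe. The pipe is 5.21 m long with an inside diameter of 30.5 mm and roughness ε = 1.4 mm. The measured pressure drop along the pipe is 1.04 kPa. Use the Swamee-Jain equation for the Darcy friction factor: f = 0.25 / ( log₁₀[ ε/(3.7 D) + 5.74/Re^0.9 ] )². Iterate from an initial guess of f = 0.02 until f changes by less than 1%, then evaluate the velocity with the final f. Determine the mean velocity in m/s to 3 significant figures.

V ≈ 0.524 m/s

Rearranging Darcy-Weisbach: V = √(2·ΔP·D/(f·L·ρ)). With ε/D = 0.0014/0.0305 = 0.0459, iterate starting from f = 0.02:
  f = 0.02 → V = √(2·1040·0.0305/(0.02·5.21·640)) = 0.9753 m/s; Re = ρVD/μ = 1.341e+05; f → 0.06914
  f = 0.06914 → V = 0.5246 m/s; Re = 7.211e+04; f → 0.0694
Converged (Δf/f < 1%). With the final f = 0.0694: V = √(2·1040·0.0305/(0.0694·5.21·640)) = 0.5236 m/s.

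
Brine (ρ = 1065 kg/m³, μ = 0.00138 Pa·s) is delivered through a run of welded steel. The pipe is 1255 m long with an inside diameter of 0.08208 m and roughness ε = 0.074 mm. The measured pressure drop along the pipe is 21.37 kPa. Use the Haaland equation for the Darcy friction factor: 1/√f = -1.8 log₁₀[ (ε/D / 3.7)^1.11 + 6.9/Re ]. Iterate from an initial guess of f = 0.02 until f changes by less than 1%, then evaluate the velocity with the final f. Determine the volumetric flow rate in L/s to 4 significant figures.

Rearranging Darcy-Weisbach: V = √(2·ΔP·D/(f·L·ρ)). With ε/D = 7.4e-05/0.08208 = 0.000902, iterate starting from f = 0.02:
  f = 0.02 → V = √(2·2.137e+04·0.08208/(0.02·1255·1065)) = 0.3623 m/s; Re = ρVD/μ = 2.295e+04; f → 0.0267
  f = 0.0267 → V = 0.3135 m/s; Re = 1.986e+04; f → 0.02748
  f = 0.02748 → V = 0.3091 m/s; Re = 1.958e+04; f → 0.02755
Converged (Δf/f < 1%). With the final f = 0.02755: V = √(2·2.137e+04·0.08208/(0.02755·1255·1065)) = 0.3086 m/s.
Q = V·A = 0.3086·(π/4·0.08208²) = 0.001633 m³/s = 1.633 L/s.

Q ≈ 1.633 L/s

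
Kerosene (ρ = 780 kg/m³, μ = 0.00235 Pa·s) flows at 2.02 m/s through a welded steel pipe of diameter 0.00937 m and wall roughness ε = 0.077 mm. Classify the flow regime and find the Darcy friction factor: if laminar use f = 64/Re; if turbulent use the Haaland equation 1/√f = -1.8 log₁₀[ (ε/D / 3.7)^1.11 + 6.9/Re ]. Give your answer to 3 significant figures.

f ≈ 0.0439

Re = ρVD/μ = 780·2.02·0.00937/0.00235 = 6282.
Re > 4000 → turbulent. ε/D = 7.7e-05/0.00937 = 0.00822; Haaland: 1/√f = -1.8 log₁₀[0.00113 + 0.0011] = 4.772, so f = 0.04391.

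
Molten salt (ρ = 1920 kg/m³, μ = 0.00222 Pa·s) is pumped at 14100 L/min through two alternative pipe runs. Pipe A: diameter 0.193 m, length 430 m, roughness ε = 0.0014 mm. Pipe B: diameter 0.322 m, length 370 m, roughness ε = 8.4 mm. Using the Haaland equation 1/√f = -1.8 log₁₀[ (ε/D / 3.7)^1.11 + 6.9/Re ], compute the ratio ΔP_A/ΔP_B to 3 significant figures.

Pipe A: V = Q/A = 0.235/0.02926 = 8.033 m/s; Re = 1.341e+06; ε/D = 7.25e-06; Haaland → f = 0.01119; ΔP_A = f(L/D)(ρV²/2) = 1.545e+06 Pa.
Pipe B: V = Q/A = 0.235/0.08143 = 2.886 m/s; Re = 8.037e+05; ε/D = 0.0261; Haaland → f = 0.05414; ΔP_B = f(L/D)(ρV²/2) = 4.974e+05 Pa.
ΔP_A/ΔP_B = 1.545e+06/4.974e+05 = 3.11.

ΔP_A/ΔP_B ≈ 3.11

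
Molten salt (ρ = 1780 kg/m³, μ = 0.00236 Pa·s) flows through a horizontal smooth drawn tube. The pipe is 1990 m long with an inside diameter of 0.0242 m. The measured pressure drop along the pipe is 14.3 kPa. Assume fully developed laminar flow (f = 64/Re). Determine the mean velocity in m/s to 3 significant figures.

For laminar flow, f = 64/Re with Re = ρVD/μ, so Darcy-Weisbach reduces to ΔP = 32μLV/D². Solving for V: V = ΔP·D²/(32μL) = 1.43e+04·(0.0242)²/(32·0.00236·1990) = 0.05573 m/s.
Check: Re = ρVD/μ = 1780·0.05573·0.0242/0.00236 = 1017 < 2300, so the laminar assumption holds.

V ≈ 0.0557 m/s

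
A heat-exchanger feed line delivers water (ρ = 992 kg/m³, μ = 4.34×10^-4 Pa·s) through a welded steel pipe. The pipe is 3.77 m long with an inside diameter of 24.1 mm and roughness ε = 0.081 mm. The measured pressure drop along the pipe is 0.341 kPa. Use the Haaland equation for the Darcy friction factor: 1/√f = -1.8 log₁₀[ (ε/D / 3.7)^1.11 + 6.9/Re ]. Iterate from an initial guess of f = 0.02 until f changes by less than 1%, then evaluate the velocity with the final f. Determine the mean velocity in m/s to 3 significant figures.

V ≈ 0.372 m/s

Rearranging Darcy-Weisbach: V = √(2·ΔP·D/(f·L·ρ)). With ε/D = 8.1e-05/0.0241 = 0.00336, iterate starting from f = 0.02:
  f = 0.02 → V = √(2·341·0.0241/(0.02·3.77·992)) = 0.4688 m/s; Re = ρVD/μ = 2.582e+04; f → 0.03086
  f = 0.03086 → V = 0.3774 m/s; Re = 2.079e+04; f → 0.03163
  f = 0.03163 → V = 0.3727 m/s; Re = 2.053e+04; f → 0.03168
Converged (Δf/f < 1%). With the final f = 0.03168: V = √(2·341·0.0241/(0.03168·3.77·992)) = 0.3725 m/s.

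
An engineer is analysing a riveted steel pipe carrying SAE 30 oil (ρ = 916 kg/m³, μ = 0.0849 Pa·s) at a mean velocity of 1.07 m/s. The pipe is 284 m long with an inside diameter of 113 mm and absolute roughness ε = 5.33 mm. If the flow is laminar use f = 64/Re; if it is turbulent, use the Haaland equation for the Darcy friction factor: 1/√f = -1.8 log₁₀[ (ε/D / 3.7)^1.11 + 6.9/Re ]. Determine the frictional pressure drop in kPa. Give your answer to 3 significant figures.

ΔP ≈ 64.7 kPa

Reynolds number Re = ρVD/μ = 916 · 1.07 · 0.113 / 0.0849 = 1305.
Re < 2300 → laminar flow, so f = 64/Re = 64/1305 = 0.04906 (the turbulent correlation is not needed).
Darcy-Weisbach: ΔP = f(L/D)(ρV²/2) = 0.04906·(284/0.113)·(916·1.07²/2) = 0.04906·2513·524.4 = 6.466e+04 Pa.
ΔP = 6.466e+04 Pa = 64.7 kPa.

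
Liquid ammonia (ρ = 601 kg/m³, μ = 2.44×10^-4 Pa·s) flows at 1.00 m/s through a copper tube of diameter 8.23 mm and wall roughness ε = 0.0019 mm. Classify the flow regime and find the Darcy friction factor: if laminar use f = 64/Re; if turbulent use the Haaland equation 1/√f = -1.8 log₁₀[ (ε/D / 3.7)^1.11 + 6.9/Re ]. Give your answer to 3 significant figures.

Re = ρVD/μ = 601·1·0.00823/0.000244 = 2.027e+04.
Re > 4000 → turbulent. ε/D = 1.9e-06/0.00823 = 0.000231; Haaland: 1/√f = -1.8 log₁₀[2.15e-05 + 0.00034] = 6.195, so f = 0.02606.

f ≈ 0.0261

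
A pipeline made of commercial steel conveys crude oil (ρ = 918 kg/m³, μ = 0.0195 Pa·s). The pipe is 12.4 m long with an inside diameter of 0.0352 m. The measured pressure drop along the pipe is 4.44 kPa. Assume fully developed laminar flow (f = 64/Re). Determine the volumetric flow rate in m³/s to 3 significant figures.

For laminar flow, f = 64/Re with Re = ρVD/μ, so Darcy-Weisbach reduces to ΔP = 32μLV/D². Solving for V: V = ΔP·D²/(32μL) = 4440·(0.0352)²/(32·0.0195·12.4) = 0.711 m/s.
Check: Re = ρVD/μ = 918·0.711·0.0352/0.0195 = 1178 < 2300, so the laminar assumption holds.
Q = V·A = 0.711·(π/4·0.0352²) = 0.0006919 m³/s = 6.92×10^-4 m³/s.

Q ≈ 6.92×10^-4 m³/s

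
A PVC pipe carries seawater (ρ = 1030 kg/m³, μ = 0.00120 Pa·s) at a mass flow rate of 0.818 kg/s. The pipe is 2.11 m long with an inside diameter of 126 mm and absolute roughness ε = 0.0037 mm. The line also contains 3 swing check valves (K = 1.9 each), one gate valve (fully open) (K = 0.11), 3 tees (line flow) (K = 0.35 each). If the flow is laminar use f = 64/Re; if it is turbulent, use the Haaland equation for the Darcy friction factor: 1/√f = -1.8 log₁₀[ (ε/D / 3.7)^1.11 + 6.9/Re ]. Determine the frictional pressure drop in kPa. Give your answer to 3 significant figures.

A = πD²/4 = π(0.126)²/4 = 0.01247 m²; mean velocity V = ṁ/(ρA) = 0.818/(1030 · 0.01247) = 0.06369 m/s.
Reynolds number Re = ρVD/μ = 1030 · 0.06369 · 0.126 / 0.0012 = 6888.
Re > 4000 → turbulent. Relative roughness ε/D = 3.7e-06/0.126 = 2.94e-05. Haaland: 1/√f = -1.8 log₁₀[(2.94e-05/3.7)^1.11 + 6.9/6888] = -1.8 log₁₀[2.18e-06 + 0.001] = 5.397, so f = 0.03433.
Total minor-loss coefficient ΣK = 3·1.9 + 1·0.11 + 3·0.35 = 6.86.
ΔP = [f·L/D + ΣK]·(ρV²/2) = [0.03433·2.11/0.126 + 6.86]·(1030·0.06369²/2) = [0.5749 + 6.86]·2.089 = 15.53 Pa.
ΔP = 15.53 Pa = 0.0155 kPa.

ΔP ≈ 0.0155 kPa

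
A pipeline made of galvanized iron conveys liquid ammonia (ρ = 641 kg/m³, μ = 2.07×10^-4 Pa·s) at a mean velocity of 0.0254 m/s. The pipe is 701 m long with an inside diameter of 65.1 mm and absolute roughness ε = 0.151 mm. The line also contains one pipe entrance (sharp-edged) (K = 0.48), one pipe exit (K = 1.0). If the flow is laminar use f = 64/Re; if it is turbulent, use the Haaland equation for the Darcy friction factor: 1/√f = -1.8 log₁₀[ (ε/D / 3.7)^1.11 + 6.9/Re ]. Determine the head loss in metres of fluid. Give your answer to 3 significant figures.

Reynolds number Re = ρVD/μ = 641 · 0.0254 · 0.0651 / 0.000207 = 5120.
Re > 4000 → turbulent. Relative roughness ε/D = 0.000151/0.0651 = 0.00232. Haaland: 1/√f = -1.8 log₁₀[(0.00232/3.7)^1.11 + 6.9/5120] = -1.8 log₁₀[0.000279 + 0.00135] = 5.02, so f = 0.03968.
Total minor-loss coefficient ΣK = 1·0.48 + 1·1 = 1.48.
ΔP = [f·L/D + ΣK]·(ρV²/2) = [0.03968·701/0.0651 + 1.48]·(641·0.0254²/2) = [427.3 + 1.48]·0.2068 = 88.66 Pa.
Head loss h_f = ΔP/(ρg) = 88.66/(641·9.81) = 0.0141 m.

h_f ≈ 0.0141 m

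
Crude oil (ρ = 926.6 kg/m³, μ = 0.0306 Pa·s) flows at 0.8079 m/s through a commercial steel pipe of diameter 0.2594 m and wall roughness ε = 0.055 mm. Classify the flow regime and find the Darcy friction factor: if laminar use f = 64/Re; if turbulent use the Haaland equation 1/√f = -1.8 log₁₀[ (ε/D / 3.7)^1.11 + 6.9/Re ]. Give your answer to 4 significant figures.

f ≈ 0.03532

Re = ρVD/μ = 926.6·0.8079·0.2594/0.0306 = 6346.
Re > 4000 → turbulent. ε/D = 5.5e-05/0.2594 = 0.000212; Haaland: 1/√f = -1.8 log₁₀[1.96e-05 + 0.00109] = 5.321, so f = 0.03532.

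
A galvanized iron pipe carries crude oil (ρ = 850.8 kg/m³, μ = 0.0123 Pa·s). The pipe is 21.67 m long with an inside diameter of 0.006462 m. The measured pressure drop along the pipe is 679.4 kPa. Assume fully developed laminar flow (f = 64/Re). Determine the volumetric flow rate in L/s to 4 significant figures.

For laminar flow, f = 64/Re with Re = ρVD/μ, so Darcy-Weisbach reduces to ΔP = 32μLV/D². Solving for V: V = ΔP·D²/(32μL) = 6.794e+05·(0.006462)²/(32·0.0123·21.67) = 3.326 m/s.
Check: Re = ρVD/μ = 850.8·3.326·0.006462/0.0123 = 1487 < 2300, so the laminar assumption holds.
Q = V·A = 3.326·(π/4·0.006462²) = 0.0001091 m³/s = 0.1091 L/s.

Q ≈ 0.1091 L/s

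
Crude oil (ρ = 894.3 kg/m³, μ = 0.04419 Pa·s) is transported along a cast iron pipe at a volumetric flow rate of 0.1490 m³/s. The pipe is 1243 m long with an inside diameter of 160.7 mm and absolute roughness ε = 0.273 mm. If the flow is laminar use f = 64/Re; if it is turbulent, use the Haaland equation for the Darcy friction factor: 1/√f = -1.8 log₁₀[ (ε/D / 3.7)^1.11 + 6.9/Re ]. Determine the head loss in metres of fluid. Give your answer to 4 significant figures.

h_f ≈ 598.1 m

Cross-sectional area A = πD²/4 = π(0.1607)²/4 = 0.02028 m²; mean velocity V = Q/A = 0.149/0.02028 = 7.346 m/s.
Reynolds number Re = ρVD/μ = 894.3 · 7.346 · 0.1607 / 0.0442 = 2.389e+04.
Re > 4000 → turbulent. Relative roughness ε/D = 0.000273/0.1607 = 0.0017. Haaland: 1/√f = -1.8 log₁₀[(0.0017/3.7)^1.11 + 6.9/2.389e+04] = -1.8 log₁₀[0.000197 + 0.000289] = 5.964, so f = 0.02811.
Darcy-Weisbach: ΔP = f(L/D)(ρV²/2) = 0.02811·(1243/0.1607)·(894.3·7.346²/2) = 0.02811·7735·2.413e+04 = 5.247e+06 Pa.
Head loss h_f = ΔP/(ρg) = 5.247e+06/(894.3·9.81) = 598.1 m.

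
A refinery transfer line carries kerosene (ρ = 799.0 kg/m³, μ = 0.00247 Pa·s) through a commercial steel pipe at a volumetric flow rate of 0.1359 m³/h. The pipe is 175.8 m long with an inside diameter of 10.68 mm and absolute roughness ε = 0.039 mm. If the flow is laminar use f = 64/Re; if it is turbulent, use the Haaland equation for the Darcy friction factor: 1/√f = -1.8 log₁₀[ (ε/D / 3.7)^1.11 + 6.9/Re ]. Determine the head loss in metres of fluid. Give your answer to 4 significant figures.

h_f ≈ 6.549 m

Q = 0.1359 m³/h = 0.1359/3600 = 3.775e-05 m³/s.
Cross-sectional area A = πD²/4 = π(0.01068)²/4 = 8.958e-05 m²; mean velocity V = Q/A = 3.775e-05/8.958e-05 = 0.4214 m/s.
Reynolds number Re = ρVD/μ = 799 · 0.4214 · 0.01068 / 0.00247 = 1456.
Re < 2300 → laminar flow, so f = 64/Re = 64/1456 = 0.04396 (the turbulent correlation is not needed).
Darcy-Weisbach: ΔP = f(L/D)(ρV²/2) = 0.04396·(175.8/0.01068)·(799·0.4214²/2) = 0.04396·1.646e+04·70.94 = 5.133e+04 Pa.
Head loss h_f = ΔP/(ρg) = 5.133e+04/(799·9.81) = 6.549 m.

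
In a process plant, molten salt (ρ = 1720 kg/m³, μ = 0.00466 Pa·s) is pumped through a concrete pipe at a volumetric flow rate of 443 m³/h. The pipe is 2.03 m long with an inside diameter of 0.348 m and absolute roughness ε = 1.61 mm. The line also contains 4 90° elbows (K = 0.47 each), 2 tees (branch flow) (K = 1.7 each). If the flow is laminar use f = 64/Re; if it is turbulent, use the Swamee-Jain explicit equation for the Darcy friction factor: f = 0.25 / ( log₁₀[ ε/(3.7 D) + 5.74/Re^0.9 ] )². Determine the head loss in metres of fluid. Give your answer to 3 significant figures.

Q = 443 m³/h = 443/3600 = 0.1231 m³/s.
Cross-sectional area A = πD²/4 = π(0.348)²/4 = 0.09511 m²; mean velocity V = Q/A = 0.1231/0.09511 = 1.294 m/s.
Reynolds number Re = ρVD/μ = 1720 · 1.294 · 0.348 / 0.00466 = 1.662e+05.
Re > 4000 → turbulent. Relative roughness ε/D = 0.00161/0.348 = 0.00463. Swamee-Jain: f = 0.25/(log₁₀[0.00463/3.7 + 5.74/1.662e+05^0.9])² = 0.25/(log₁₀[0.00125 + 0.000115])² = 0.25/(-2.865)² = 0.03046.
Total minor-loss coefficient ΣK = 4·0.47 + 2·1.7 = 5.28.
ΔP = [f·L/D + ΣK]·(ρV²/2) = [0.03046·2.03/0.348 + 5.28]·(1720·1.294²/2) = [0.1777 + 5.28]·1439 = 7856 Pa.
Head loss h_f = ΔP/(ρg) = 7856/(1720·9.81) = 0.466 m.

h_f ≈ 0.466 m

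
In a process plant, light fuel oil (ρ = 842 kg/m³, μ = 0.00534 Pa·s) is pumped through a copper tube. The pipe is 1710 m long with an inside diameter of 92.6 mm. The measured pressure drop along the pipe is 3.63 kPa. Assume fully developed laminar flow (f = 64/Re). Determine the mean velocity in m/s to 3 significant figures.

For laminar flow, f = 64/Re with Re = ρVD/μ, so Darcy-Weisbach reduces to ΔP = 32μLV/D². Solving for V: V = ΔP·D²/(32μL) = 3630·(0.0926)²/(32·0.00534·1710) = 0.1065 m/s.
Check: Re = ρVD/μ = 842·0.1065·0.0926/0.00534 = 1555 < 2300, so the laminar assumption holds.

V ≈ 0.107 m/s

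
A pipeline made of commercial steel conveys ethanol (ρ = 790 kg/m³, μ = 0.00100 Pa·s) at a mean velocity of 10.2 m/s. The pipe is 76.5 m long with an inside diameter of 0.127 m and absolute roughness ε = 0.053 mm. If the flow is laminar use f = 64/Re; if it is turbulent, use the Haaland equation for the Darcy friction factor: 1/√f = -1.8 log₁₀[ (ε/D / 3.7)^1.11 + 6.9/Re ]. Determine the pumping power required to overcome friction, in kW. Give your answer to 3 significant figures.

Reynolds number Re = ρVD/μ = 790 · 10.2 · 0.127 / 0.001 = 1.023e+06.
Re > 4000 → turbulent. Relative roughness ε/D = 5.3e-05/0.127 = 0.000417. Haaland: 1/√f = -1.8 log₁₀[(0.000417/3.7)^1.11 + 6.9/1.023e+06] = -1.8 log₁₀[4.15e-05 + 6.74e-06] = 7.77, so f = 0.01656.
Darcy-Weisbach: ΔP = f(L/D)(ρV²/2) = 0.01656·(76.5/0.127)·(790·10.2²/2) = 0.01656·602.4·4.11e+04 = 4.1e+05 Pa.
Q = V·A = 10.2·0.01267 = 0.1292 m³/s.
Pumping power P = QΔP = 0.1292·4.1e+05 = 52980 W = 53.0 kW.

P ≈ 53.0 kW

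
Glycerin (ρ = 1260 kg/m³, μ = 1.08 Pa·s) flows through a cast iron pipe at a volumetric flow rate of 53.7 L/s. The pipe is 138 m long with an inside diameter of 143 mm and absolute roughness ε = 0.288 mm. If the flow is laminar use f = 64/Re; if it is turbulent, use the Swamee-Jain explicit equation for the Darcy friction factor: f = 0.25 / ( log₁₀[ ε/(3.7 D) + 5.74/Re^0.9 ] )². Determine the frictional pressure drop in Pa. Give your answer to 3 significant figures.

ΔP ≈ 780000 Pa

Q = 53.7 L/s = 53.7/1000 = 0.0537 m³/s.
Cross-sectional area A = πD²/4 = π(0.143)²/4 = 0.01606 m²; mean velocity V = Q/A = 0.0537/0.01606 = 3.344 m/s.
Reynolds number Re = ρVD/μ = 1260 · 3.344 · 0.143 / 1.08 = 557.8.
Re < 2300 → laminar flow, so f = 64/Re = 64/557.8 = 0.1147 (the turbulent correlation is not needed).
Darcy-Weisbach: ΔP = f(L/D)(ρV²/2) = 0.1147·(138/0.143)·(1260·3.344²/2) = 0.1147·965·7043 = 7.798e+05 Pa.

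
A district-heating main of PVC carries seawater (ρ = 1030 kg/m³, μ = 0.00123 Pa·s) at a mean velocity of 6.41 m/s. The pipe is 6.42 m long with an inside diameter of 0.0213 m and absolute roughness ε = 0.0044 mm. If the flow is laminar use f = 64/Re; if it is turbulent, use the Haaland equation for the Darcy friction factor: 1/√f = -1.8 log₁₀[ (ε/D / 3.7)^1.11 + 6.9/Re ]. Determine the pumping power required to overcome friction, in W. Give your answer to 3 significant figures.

Reynolds number Re = ρVD/μ = 1030 · 6.41 · 0.0213 / 0.00123 = 1.143e+05.
Re > 4000 → turbulent. Relative roughness ε/D = 4.4e-06/0.0213 = 0.000207. Haaland: 1/√f = -1.8 log₁₀[(0.000207/3.7)^1.11 + 6.9/1.143e+05] = -1.8 log₁₀[1.9e-05 + 6.04e-05] = 7.381, so f = 0.01836.
Darcy-Weisbach: ΔP = f(L/D)(ρV²/2) = 0.01836·(6.42/0.0213)·(1030·6.41²/2) = 0.01836·301.4·2.116e+04 = 1.171e+05 Pa.
Q = V·A = 6.41·0.0003563 = 0.002284 m³/s.
Pumping power P = QΔP = 0.002284·1.171e+05 = 267.4 W = 267 W.

P ≈ 267 W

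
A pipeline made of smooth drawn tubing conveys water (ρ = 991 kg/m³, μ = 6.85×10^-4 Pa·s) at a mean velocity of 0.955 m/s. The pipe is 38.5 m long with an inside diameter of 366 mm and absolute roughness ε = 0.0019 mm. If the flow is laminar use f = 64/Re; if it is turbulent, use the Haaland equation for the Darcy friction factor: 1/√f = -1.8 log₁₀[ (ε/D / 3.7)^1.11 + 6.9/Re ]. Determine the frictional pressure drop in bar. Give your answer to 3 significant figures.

Reynolds number Re = ρVD/μ = 991 · 0.955 · 0.366 / 0.000685 = 5.057e+05.
Re > 4000 → turbulent. Relative roughness ε/D = 1.9e-06/0.366 = 5.19e-06. Haaland: 1/√f = -1.8 log₁₀[(5.19e-06/3.7)^1.11 + 6.9/5.057e+05] = -1.8 log₁₀[3.19e-07 + 1.36e-05] = 8.739, so f = 0.01309.
Darcy-Weisbach: ΔP = f(L/D)(ρV²/2) = 0.01309·(38.5/0.366)·(991·0.955²/2) = 0.01309·105.2·451.9 = 622.5 Pa.
ΔP = 622.5 Pa = 0.00622 bar.

ΔP ≈ 0.00622 bar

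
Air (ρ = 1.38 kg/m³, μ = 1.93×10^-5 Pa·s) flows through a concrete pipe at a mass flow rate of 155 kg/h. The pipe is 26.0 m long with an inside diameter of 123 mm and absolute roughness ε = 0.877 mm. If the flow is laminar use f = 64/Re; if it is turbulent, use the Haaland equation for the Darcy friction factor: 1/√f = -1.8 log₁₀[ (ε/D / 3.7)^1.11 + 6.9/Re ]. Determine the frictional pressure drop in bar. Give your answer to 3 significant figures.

ΔP ≈ 3.70×10^-4 bar

ṁ = 155 kg/h = 155/3600 = 0.04306 kg/s.
A = πD²/4 = π(0.123)²/4 = 0.01188 m²; mean velocity V = ṁ/(ρA) = 0.04306/(1.38 · 0.01188) = 2.626 m/s.
Reynolds number Re = ρVD/μ = 1.38 · 2.626 · 0.123 / 1.93e-05 = 2.309e+04.
Re > 4000 → turbulent. Relative roughness ε/D = 0.000877/0.123 = 0.00713. Haaland: 1/√f = -1.8 log₁₀[(0.00713/3.7)^1.11 + 6.9/2.309e+04] = -1.8 log₁₀[0.000969 + 0.000299] = 5.215, so f = 0.03677.
Darcy-Weisbach: ΔP = f(L/D)(ρV²/2) = 0.03677·(26/0.123)·(1.38·2.626²/2) = 0.03677·211.4·4.757 = 36.98 Pa.
ΔP = 36.98 Pa = 3.70×10^-4 bar.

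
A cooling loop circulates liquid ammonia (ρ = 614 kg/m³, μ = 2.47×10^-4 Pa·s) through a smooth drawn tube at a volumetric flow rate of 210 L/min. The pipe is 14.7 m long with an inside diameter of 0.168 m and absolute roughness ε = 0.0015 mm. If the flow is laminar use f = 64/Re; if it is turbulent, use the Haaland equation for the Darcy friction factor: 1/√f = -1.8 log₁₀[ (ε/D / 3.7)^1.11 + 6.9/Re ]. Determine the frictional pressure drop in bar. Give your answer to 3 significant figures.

Q = 210 L/min = 210/60000 = 0.0035 m³/s.
Cross-sectional area A = πD²/4 = π(0.168)²/4 = 0.02217 m²; mean velocity V = Q/A = 0.0035/0.02217 = 0.1579 m/s.
Reynolds number Re = ρVD/μ = 614 · 0.1579 · 0.168 / 0.000247 = 6.594e+04.
Re > 4000 → turbulent. Relative roughness ε/D = 1.5e-06/0.168 = 8.93e-06. Haaland: 1/√f = -1.8 log₁₀[(8.93e-06/3.7)^1.11 + 6.9/6.594e+04] = -1.8 log₁₀[5.82e-07 + 0.000105] = 7.16, so f = 0.01951.
Darcy-Weisbach: ΔP = f(L/D)(ρV²/2) = 0.01951·(14.7/0.168)·(614·0.1579²/2) = 0.01951·87.5·7.653 = 13.06 Pa.
ΔP = 13.06 Pa = 1.31×10^-4 bar.

ΔP ≈ 1.31×10^-4 bar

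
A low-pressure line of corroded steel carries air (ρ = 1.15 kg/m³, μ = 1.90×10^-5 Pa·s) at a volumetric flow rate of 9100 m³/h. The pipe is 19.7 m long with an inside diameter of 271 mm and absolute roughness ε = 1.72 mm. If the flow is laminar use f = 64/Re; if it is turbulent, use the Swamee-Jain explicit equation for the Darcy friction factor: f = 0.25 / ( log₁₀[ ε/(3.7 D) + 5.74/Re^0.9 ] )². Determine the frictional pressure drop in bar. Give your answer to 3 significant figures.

Q = 9100 m³/h = 9100/3600 = 2.528 m³/s.
Cross-sectional area A = πD²/4 = π(0.271)²/4 = 0.05768 m²; mean velocity V = Q/A = 2.528/0.05768 = 43.82 m/s.
Reynolds number Re = ρVD/μ = 1.15 · 43.82 · 0.271 / 1.9e-05 = 7.188e+05.
Re > 4000 → turbulent. Relative roughness ε/D = 0.00172/0.271 = 0.00635. Swamee-Jain: f = 0.25/(log₁₀[0.00635/3.7 + 5.74/7.188e+05^0.9])² = 0.25/(log₁₀[0.00172 + 3.08e-05])² = 0.25/(-2.758)² = 0.03287.
Darcy-Weisbach: ΔP = f(L/D)(ρV²/2) = 0.03287·(19.7/0.271)·(1.15·43.82²/2) = 0.03287·72.69·1104 = 2639 Pa.
ΔP = 2639 Pa = 0.0264 bar.

ΔP ≈ 0.0264 bar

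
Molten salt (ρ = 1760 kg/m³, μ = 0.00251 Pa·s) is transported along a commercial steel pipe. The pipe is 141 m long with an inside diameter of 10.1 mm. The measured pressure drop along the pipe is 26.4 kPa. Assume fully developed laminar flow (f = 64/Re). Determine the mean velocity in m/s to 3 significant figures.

V ≈ 0.238 m/s

For laminar flow, f = 64/Re with Re = ρVD/μ, so Darcy-Weisbach reduces to ΔP = 32μLV/D². Solving for V: V = ΔP·D²/(32μL) = 2.64e+04·(0.0101)²/(32·0.00251·141) = 0.2378 m/s.
Check: Re = ρVD/μ = 1760·0.2378·0.0101/0.00251 = 1684 < 2300, so the laminar assumption holds.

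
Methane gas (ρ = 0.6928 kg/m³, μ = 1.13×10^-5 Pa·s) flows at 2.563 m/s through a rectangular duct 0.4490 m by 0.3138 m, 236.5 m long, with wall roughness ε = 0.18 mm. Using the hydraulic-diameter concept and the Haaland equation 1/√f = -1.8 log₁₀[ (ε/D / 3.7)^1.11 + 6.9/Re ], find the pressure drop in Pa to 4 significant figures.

Hydraulic diameter D_h = 4A/P = 4·(0.449·0.3138)/(2·(0.449+0.3138)) = 0.5636/1.526 = 0.3694 m.
Re = ρVD_h/μ = 0.6928·2.563·0.3694/1.13e-05 = 5.805e+04.
ε/D_h = 0.00018/0.3694 = 0.000487; Haaland gives 1/√f = -1.8 log₁₀[4.93e-05+0.000119] = 6.794, so f = 0.02167.
ΔP = f(L/D_h)(ρV²/2) = 0.02167·236.5/0.3694·2.275 = 31.56 Pa.

ΔP ≈ 31.56 Pa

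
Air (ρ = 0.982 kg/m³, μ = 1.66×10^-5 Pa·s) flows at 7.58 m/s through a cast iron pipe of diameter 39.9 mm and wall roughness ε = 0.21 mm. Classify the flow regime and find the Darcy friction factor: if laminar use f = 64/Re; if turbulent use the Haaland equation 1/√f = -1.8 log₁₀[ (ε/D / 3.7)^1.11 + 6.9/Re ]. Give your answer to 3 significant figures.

Re = ρVD/μ = 0.982·7.58·0.0399/1.66e-05 = 1.789e+04.
Re > 4000 → turbulent. ε/D = 0.00021/0.0399 = 0.00526; Haaland: 1/√f = -1.8 log₁₀[0.000692 + 0.000386] = 5.342, so f = 0.03504.

f ≈ 0.0350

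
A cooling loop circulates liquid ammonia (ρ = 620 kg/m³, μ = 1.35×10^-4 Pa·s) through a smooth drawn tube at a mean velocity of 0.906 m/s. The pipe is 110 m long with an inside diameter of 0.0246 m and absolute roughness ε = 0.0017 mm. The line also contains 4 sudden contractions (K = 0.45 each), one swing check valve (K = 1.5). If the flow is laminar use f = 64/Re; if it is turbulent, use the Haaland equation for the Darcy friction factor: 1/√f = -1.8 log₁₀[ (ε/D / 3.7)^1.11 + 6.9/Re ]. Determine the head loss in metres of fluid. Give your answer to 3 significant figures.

h_f ≈ 3.51 m

Reynolds number Re = ρVD/μ = 620 · 0.906 · 0.0246 / 0.000135 = 1.024e+05.
Re > 4000 → turbulent. Relative roughness ε/D = 1.7e-06/0.0246 = 6.91e-05. Haaland: 1/√f = -1.8 log₁₀[(6.91e-05/3.7)^1.11 + 6.9/1.024e+05] = -1.8 log₁₀[5.64e-06 + 6.74e-05] = 7.445, so f = 0.01804.
Total minor-loss coefficient ΣK = 4·0.45 + 1·1.5 = 3.3.
ΔP = [f·L/D + ΣK]·(ρV²/2) = [0.01804·110/0.0246 + 3.3]·(620·0.906²/2) = [80.66 + 3.3]·254.5 = 2.136e+04 Pa.
Head loss h_f = ΔP/(ρg) = 2.136e+04/(620·9.81) = 3.51 m.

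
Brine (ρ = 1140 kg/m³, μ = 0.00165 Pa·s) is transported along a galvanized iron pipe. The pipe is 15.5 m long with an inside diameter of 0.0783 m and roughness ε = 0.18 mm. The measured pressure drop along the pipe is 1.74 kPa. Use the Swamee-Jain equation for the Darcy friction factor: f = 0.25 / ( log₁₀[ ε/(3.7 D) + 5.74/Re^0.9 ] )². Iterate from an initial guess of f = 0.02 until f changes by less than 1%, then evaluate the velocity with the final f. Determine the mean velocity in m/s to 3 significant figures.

Rearranging Darcy-Weisbach: V = √(2·ΔP·D/(f·L·ρ)). With ε/D = 0.00018/0.0783 = 0.0023, iterate starting from f = 0.02:
  f = 0.02 → V = √(2·1740·0.0783/(0.02·15.5·1140)) = 0.8781 m/s; Re = ρVD/μ = 4.75e+04; f → 0.02758
  f = 0.02758 → V = 0.7477 m/s; Re = 4.045e+04; f → 0.02803
  f = 0.02803 → V = 0.7418 m/s; Re = 4.013e+04; f → 0.02805
Converged (Δf/f < 1%). With the final f = 0.02805: V = √(2·1740·0.0783/(0.02805·15.5·1140)) = 0.7415 m/s.

V ≈ 0.741 m/s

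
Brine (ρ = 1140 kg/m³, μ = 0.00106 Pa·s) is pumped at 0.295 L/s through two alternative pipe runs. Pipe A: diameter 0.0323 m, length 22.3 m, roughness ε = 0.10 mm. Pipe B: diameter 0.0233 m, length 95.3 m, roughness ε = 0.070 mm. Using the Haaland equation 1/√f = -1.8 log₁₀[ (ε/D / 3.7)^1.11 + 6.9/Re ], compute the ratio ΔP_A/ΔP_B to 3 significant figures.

Pipe A: V = Q/A = 0.000295/0.0008194 = 0.36 m/s; Re = 1.251e+04; ε/D = 0.0031; Haaland → f = 0.03364; ΔP_A = f(L/D)(ρV²/2) = 1716 Pa.
Pipe B: V = Q/A = 0.000295/0.0004264 = 0.6919 m/s; Re = 1.734e+04; ε/D = 0.003; Haaland → f = 0.03183; ΔP_B = f(L/D)(ρV²/2) = 3.552e+04 Pa.
ΔP_A/ΔP_B = 1716/3.552e+04 = 0.0483.

ΔP_A/ΔP_B ≈ 0.0483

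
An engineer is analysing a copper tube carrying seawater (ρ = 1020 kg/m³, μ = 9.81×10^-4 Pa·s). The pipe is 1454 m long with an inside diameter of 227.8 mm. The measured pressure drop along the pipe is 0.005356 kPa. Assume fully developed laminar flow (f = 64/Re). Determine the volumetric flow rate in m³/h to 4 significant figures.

For laminar flow, f = 64/Re with Re = ρVD/μ, so Darcy-Weisbach reduces to ΔP = 32μLV/D². Solving for V: V = ΔP·D²/(32μL) = 5.356·(0.2278)²/(32·0.000981·1454) = 0.006089 m/s.
Check: Re = ρVD/μ = 1020·0.006089·0.2278/0.000981 = 1442 < 2300, so the laminar assumption holds.
Q = V·A = 0.006089·(π/4·0.2278²) = 0.0002482 m³/s = 0.8934 m³/h.

Q ≈ 0.8934 m³/h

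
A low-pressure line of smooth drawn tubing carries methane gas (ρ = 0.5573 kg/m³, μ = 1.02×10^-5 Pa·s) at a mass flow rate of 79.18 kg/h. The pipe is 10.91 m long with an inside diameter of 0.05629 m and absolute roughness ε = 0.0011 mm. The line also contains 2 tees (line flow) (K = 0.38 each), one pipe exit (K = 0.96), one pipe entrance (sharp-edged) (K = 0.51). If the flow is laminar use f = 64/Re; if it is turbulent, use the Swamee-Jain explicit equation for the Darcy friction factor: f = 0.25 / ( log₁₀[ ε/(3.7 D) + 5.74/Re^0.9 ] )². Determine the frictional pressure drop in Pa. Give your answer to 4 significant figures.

ΔP ≈ 440.9 Pa

ṁ = 79.18 kg/h = 79.18/3600 = 0.02199 kg/s.
A = πD²/4 = π(0.05629)²/4 = 0.002489 m²; mean velocity V = ṁ/(ρA) = 0.02199/(0.5573 · 0.002489) = 15.86 m/s.
Reynolds number Re = ρVD/μ = 0.5573 · 15.86 · 0.05629 / 1.02e-05 = 4.877e+04.
Re > 4000 → turbulent. Relative roughness ε/D = 1.1e-06/0.05629 = 1.95e-05. Swamee-Jain: f = 0.25/(log₁₀[1.95e-05/3.7 + 5.74/4.877e+04^0.9])² = 0.25/(log₁₀[5.28e-06 + 0.000346])² = 0.25/(-3.454)² = 0.02096.
Total minor-loss coefficient ΣK = 2·0.38 + 1·0.96 + 1·0.51 = 2.23.
ΔP = [f·L/D + ΣK]·(ρV²/2) = [0.02096·10.91/0.05629 + 2.23]·(0.5573·15.86²/2) = [4.062 + 2.23]·70.08 = 440.9 Pa.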